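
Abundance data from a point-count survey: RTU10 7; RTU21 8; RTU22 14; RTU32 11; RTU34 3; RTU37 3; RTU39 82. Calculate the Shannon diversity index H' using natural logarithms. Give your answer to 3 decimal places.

1.246

Total N = 7+8+14+11+3+3+82 = 128, so the proportions are 0.05469, 0.0625, 0.10938, 0.08594, 0.02344, 0.02344, 0.64062 (working shown to 5 dp, full precision carried).
Each pᵢ ln pᵢ term: 0.05469×(-2.90612)=-0.15893, 0.0625×(-2.77259)=-0.17329, 0.10938×(-2.21297)=-0.24204, 0.08594×(-2.45413)=-0.21090, 0.02344×(-3.75342)=-0.08797, 0.02344×(-3.75342)=-0.08797, 0.64062×(-0.44531)=-0.28528.
Sum = -1.24638, so H' = 1.246.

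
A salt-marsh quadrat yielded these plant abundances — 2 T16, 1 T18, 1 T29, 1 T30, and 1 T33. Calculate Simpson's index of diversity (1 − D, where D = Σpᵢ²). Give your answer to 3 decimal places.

Total N = 2+1+1+1+1 = 6, so the proportions are 0.33333, 0.16667, 0.16667, 0.16667, 0.16667 (working shown to 5 dp, full precision carried).
D = 0.33333² + 0.16667² + 0.16667² + 0.16667² + 0.16667² = 0.11111 + 0.02778 + 0.02778 + 0.02778 + 0.02778 = 0.22222.
So 1 − D = 0.77778, i.e. 0.778 to 3 decimal places.

0.778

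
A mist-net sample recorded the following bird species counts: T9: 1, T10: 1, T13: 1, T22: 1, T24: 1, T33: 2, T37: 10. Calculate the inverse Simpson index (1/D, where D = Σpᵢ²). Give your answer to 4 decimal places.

Total N = 1+1+1+1+1+2+10 = 17, so the proportions are 0.0588235, 0.0588235, 0.0588235, 0.0588235, 0.0588235, 0.1176471, 0.5882353 (working shown to 7 dp, full precision carried).
D = 0.0588235² + 0.0588235² + 0.0588235² + 0.0588235² + 0.0588235² + 0.1176471² + 0.5882353² = 0.0034602 + 0.0034602 + 0.0034602 + 0.0034602 + 0.0034602 + 0.0138408 + 0.3460208 = 0.3771626.
So 1/D = 2.651376, i.e. 2.6514 to 4 decimal places.

2.6514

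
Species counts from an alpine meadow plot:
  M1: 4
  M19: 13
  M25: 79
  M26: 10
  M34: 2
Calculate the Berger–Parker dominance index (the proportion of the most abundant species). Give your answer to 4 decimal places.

0.7315

Total N = 4+13+79+10+2 = 108, so the proportions are 0.037037, 0.12037, 0.731481, 0.092593, 0.018519 (working shown to 6 dp, full precision carried).
The largest proportion is 0.731481, i.e. d = 0.7315 to 4 decimal places.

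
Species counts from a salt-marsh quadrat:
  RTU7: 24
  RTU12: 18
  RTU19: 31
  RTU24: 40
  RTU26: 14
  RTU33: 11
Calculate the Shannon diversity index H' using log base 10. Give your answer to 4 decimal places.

Total N = 24+18+31+40+14+11 = 138, so the proportions are 0.173913, 0.130435, 0.224638, 0.289855, 0.101449, 0.07971 (working shown to 6 dp, full precision carried).
Each pᵢ log₁₀ pᵢ term: 0.173913×(-0.759668)=-0.132116, 0.130435×(-0.884607)=-0.115383, 0.224638×(-0.648517)=-0.145681, 0.289855×(-0.537819)=-0.155890, 0.101449×(-0.993751)=-0.100815, 0.07971×(-1.098486)=-0.087561.
Sum = -0.737446, so H' = 0.7374.

0.7374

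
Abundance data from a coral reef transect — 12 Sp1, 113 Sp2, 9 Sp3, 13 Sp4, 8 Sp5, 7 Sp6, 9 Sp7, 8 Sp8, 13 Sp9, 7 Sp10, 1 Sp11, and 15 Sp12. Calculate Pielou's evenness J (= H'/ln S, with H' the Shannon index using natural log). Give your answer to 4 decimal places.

0.7174

Total N = 12+113+9+13+8+7+9+8+13+7+1+15 = 215, so the proportions are 0.055814, 0.525581, 0.04186, 0.060465, 0.037209, 0.032558, 0.04186, 0.037209, 0.060465, 0.032558, 0.004651, 0.069767 (working shown to 6 dp, full precision carried).
H' = −Σ pᵢ ln pᵢ = −((-0.161064) + (-0.338080) + (-0.132841) + (-0.169646) + (-0.122463) + (-0.111503) + (-0.132841) + (-0.122463) + (-0.169646) + (-0.111503) + (-0.024980) + (-0.185762)) = 1.782792.
With S = 12 species, ln S = 2.484907, so J = 1.782792/2.484907 = 0.717448, i.e. 0.7174 to 4 decimal places.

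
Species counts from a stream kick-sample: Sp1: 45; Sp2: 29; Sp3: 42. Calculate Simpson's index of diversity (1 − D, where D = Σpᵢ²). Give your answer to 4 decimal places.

0.6559

Total N = 45+29+42 = 116, so the proportions are 0.387931, 0.25, 0.362069 (working shown to 6 dp, full precision carried).
D = 0.387931² + 0.25² + 0.362069² = 0.150490 + 0.062500 + 0.131094 = 0.344084.
So 1 − D = 0.655916, i.e. 0.6559 to 4 decimal places.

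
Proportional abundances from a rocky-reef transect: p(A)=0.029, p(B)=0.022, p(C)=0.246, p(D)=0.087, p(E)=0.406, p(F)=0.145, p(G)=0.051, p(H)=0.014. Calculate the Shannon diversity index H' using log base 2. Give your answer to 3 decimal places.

2.311

Each pᵢ log₂ pᵢ term (working shown to 5 dp, full precision carried): 0.029×(-5.10780)=-0.14813, 0.022×(-5.50635)=-0.12114, 0.246×(-2.02327)=-0.49772, 0.087×(-3.52284)=-0.30649, 0.406×(-1.30045)=-0.52798, 0.145×(-2.78588)=-0.40395, 0.051×(-4.29336)=-0.21896, 0.014×(-6.15843)=-0.08622.
Sum = -2.31059, so H' = 2.311.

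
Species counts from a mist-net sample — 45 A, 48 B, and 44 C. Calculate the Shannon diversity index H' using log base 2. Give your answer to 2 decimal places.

Total N = 45+48+44 = 137, so the proportions are 0.3285, 0.3504, 0.3212 (working shown to 4 dp, full precision carried).
Each pᵢ log₂ pᵢ term: 0.3285×(-1.6062)=-0.5276, 0.3504×(-1.5131)=-0.5301, 0.3212×(-1.6386)=-0.5263.
Sum = -1.5840, so H' = 1.58.

1.58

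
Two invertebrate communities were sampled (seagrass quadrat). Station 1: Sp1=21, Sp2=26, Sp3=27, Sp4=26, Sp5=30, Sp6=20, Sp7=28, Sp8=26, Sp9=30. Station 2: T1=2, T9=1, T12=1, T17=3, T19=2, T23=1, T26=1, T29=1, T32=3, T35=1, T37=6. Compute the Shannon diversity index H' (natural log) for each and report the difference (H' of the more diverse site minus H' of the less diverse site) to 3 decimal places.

Station 1: N=234, proportions 0.08974, 0.11111, 0.11538, 0.11111, 0.12821, 0.08547, 0.11966, 0.11111, 0.12821, giving H' = 2.18890 (working shown to 5 dp, full precision carried).
Station 2: N=22, proportions 0.09091, 0.04545, 0.04545, 0.13636, 0.09091, 0.04545, 0.04545, 0.04545, 0.13636, 0.04545, 0.27273, giving H' = 2.17673.
Difference = |2.18890 − 2.17673| = 0.01217, i.e. 0.012 to 3 decimal places.

0.012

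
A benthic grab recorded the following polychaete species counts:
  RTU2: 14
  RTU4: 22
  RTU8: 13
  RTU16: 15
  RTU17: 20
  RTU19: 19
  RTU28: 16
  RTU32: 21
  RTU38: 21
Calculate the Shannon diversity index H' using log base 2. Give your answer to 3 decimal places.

Total N = 14+22+13+15+20+19+16+21+21 = 161, so the proportions are 0.08696, 0.13665, 0.08075, 0.09317, 0.12422, 0.11801, 0.09938, 0.13043, 0.13043 (working shown to 5 dp, full precision carried).
Each pᵢ log₂ pᵢ term: 0.08696×(-3.52356)=-0.30640, 0.13665×(-2.87149)=-0.39238, 0.08075×(-3.63048)=-0.29314, 0.09317×(-3.42403)=-0.31901, 0.12422×(-3.00899)=-0.37379, 0.11801×(-3.08299)=-0.36383, 0.09938×(-3.33092)=-0.33102, 0.13043×(-2.93860)=-0.38330, 0.13043×(-2.93860)=-0.38330.
Sum = -3.14616, so H' = 3.146.

3.146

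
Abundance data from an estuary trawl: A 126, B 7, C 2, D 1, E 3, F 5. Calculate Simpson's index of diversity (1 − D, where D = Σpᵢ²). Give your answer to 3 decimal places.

Total N = 126+7+2+1+3+5 = 144, so the proportions are 0.875, 0.04861, 0.01389, 0.00694, 0.02083, 0.03472 (working shown to 5 dp, full precision carried).
D = 0.875² + 0.04861² + 0.01389² + 0.00694² + 0.02083² + 0.03472² = 0.76562 + 0.00236 + 0.00019 + 0.00005 + 0.00043 + 0.00121 = 0.76987.
So 1 − D = 0.23013, i.e. 0.230 to 3 decimal places.

0.230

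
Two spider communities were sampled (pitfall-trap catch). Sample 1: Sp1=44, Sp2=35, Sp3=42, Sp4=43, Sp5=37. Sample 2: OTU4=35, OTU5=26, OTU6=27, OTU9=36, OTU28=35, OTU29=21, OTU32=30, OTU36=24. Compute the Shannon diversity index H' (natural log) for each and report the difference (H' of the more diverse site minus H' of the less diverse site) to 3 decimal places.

0.457

Sample 1: N=201, proportions 0.218905, 0.174129, 0.208955, 0.21393, 0.18408, giving H' = 1.605498 (working shown to 6 dp, full precision carried).
Sample 2: N=234, proportions 0.149573, 0.111111, 0.115385, 0.153846, 0.149573, 0.089744, 0.128205, 0.102564, giving H' = 2.062914.
Difference = |1.605498 − 2.062914| = 0.457416, i.e. 0.457 to 3 decimal places.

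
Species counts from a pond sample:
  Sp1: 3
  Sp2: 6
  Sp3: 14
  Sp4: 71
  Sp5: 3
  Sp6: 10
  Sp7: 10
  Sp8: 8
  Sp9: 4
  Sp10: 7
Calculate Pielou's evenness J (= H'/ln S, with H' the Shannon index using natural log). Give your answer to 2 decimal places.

0.73

Total N = 3+6+14+71+3+10+10+8+4+7 = 136, so the proportions are 0.0221, 0.0441, 0.1029, 0.5221, 0.0221, 0.0735, 0.0735, 0.0588, 0.0294, 0.0515 (working shown to 4 dp, full precision carried).
H' = −Σ pᵢ ln pᵢ = −((-0.0841) + (-0.1377) + (-0.2340) + (-0.3393) + (-0.0841) + (-0.1919) + (-0.1919) + (-0.1667) + (-0.1037) + (-0.1527)) = 1.6862.
With S = 10 species, ln S = 2.3026, so J = 1.6862/2.3026 = 0.7323, i.e. 0.73 to 2 decimal places.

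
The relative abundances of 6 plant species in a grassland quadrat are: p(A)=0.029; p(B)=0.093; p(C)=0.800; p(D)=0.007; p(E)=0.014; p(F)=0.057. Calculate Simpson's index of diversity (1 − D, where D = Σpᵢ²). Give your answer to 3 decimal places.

D = 0.029² + 0.093² + 0.8² + 0.007² + 0.014² + 0.057² = 0.00084 + 0.00865 + 0.64000 + 0.00005 + 0.00020 + 0.00325 = 0.65298 (working shown to 5 dp, full precision carried).
So 1 − D = 0.34702, i.e. 0.347 to 3 decimal places.

0.347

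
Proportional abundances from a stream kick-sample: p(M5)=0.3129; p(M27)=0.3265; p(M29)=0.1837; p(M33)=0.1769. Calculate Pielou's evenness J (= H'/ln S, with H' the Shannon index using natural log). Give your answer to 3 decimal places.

H' = −Σ pᵢ ln pᵢ = −((-0.36355) + (-0.36546) + (-0.31127) + (-0.30642)) = 1.34670 (working shown to 5 dp, full precision carried).
With S = 4 species, ln S = 1.38629, so J = 1.34670/1.38629 = 0.97144, i.e. 0.971 to 3 decimal places.

0.971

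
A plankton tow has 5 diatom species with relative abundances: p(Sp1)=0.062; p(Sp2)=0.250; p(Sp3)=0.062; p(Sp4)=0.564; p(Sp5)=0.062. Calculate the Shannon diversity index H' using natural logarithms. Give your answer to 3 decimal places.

1.187

Each pᵢ ln pᵢ term (working shown to 5 dp, full precision carried): 0.062×(-2.78062)=-0.17240, 0.25×(-1.38629)=-0.34657, 0.062×(-2.78062)=-0.17240, 0.564×(-0.57270)=-0.32300, 0.062×(-2.78062)=-0.17240.
Sum = -1.18677, so H' = 1.187.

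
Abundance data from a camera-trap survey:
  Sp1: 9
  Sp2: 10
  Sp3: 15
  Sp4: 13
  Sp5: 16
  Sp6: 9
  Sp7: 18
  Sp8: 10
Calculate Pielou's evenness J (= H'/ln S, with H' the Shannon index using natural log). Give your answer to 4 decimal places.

Total N = 9+10+15+13+16+9+18+10 = 100, so the proportions are 0.09, 0.1, 0.15, 0.13, 0.16, 0.09, 0.18, 0.1 (working shown to 6 dp, full precision carried).
H' = −Σ pᵢ ln pᵢ = −((-0.216715) + (-0.230259) + (-0.284568) + (-0.265229) + (-0.293213) + (-0.216715) + (-0.308664) + (-0.230259)) = 2.045621.
With S = 8 species, ln S = 2.079442, so J = 2.045621/2.079442 = 0.983736, i.e. 0.9837 to 4 decimal places.

0.9837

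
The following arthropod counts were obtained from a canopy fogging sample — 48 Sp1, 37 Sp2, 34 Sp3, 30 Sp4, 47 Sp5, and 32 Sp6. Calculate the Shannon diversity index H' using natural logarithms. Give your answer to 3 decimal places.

1.775

Total N = 48+37+34+30+47+32 = 228, so the proportions are 0.21053, 0.16228, 0.14912, 0.13158, 0.20614, 0.14035 (working shown to 5 dp, full precision carried).
Each pᵢ ln pᵢ term: 0.21053×(-1.55814)=-0.32803, 0.16228×(-1.81843)=-0.29510, 0.14912×(-1.90299)=-0.28378, 0.13158×(-2.02815)=-0.26686, 0.20614×(-1.57920)=-0.32554, 0.14035×(-1.96361)=-0.27559.
Sum = -1.77490, so H' = 1.775.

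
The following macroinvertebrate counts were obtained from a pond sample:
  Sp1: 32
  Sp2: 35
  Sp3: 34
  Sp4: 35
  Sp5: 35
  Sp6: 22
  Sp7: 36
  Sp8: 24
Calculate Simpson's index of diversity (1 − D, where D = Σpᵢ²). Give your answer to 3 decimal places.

0.872

Total N = 32+35+34+35+35+22+36+24 = 253, so the proportions are 0.12648, 0.13834, 0.13439, 0.13834, 0.13834, 0.08696, 0.14229, 0.09486 (working shown to 5 dp, full precision carried).
D = 0.12648² + 0.13834² + 0.13439² + 0.13834² + 0.13834² + 0.08696² + 0.14229² + 0.09486² = 0.01600 + 0.01914 + 0.01806 + 0.01914 + 0.01914 + 0.00756 + 0.02025 + 0.00900 = 0.12828.
So 1 − D = 0.87172, i.e. 0.872 to 3 decimal places.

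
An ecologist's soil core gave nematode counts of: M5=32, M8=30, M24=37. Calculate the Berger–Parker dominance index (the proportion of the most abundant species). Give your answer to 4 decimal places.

Total N = 32+30+37 = 99, so the proportions are 0.323232, 0.30303, 0.373737 (working shown to 6 dp, full precision carried).
The largest proportion is 0.373737, i.e. d = 0.3737 to 4 decimal places.

0.3737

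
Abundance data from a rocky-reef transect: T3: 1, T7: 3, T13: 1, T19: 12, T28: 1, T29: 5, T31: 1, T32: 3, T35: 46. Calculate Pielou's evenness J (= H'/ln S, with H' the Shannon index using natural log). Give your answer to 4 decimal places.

Total N = 1+3+1+12+1+5+1+3+46 = 73, so the proportions are 0.013699, 0.041096, 0.013699, 0.164384, 0.013699, 0.068493, 0.013699, 0.041096, 0.630137 (working shown to 6 dp, full precision carried).
H' = −Σ pᵢ ln pᵢ = −((-0.058773) + (-0.131172) + (-0.058773) + (-0.296803) + (-0.058773) + (-0.183632) + (-0.058773) + (-0.131172) + (-0.291009)) = 1.268881.
With S = 9 species, ln S = 2.197225, so J = 1.268881/2.197225 = 0.577492, i.e. 0.5775 to 4 decimal places.

0.5775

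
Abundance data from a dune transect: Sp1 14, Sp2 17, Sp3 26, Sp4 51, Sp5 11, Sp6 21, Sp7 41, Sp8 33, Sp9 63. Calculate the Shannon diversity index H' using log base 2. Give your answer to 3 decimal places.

2.961

Total N = 14+17+26+51+11+21+41+33+63 = 277, so the proportions are 0.05054, 0.06137, 0.09386, 0.18412, 0.03971, 0.07581, 0.14801, 0.11913, 0.22744 (working shown to 5 dp, full precision carried).
Each pᵢ log₂ pᵢ term: 0.05054×(-4.30639)=-0.21765, 0.06137×(-4.02628)=-0.24710, 0.09386×(-3.41330)=-0.32038, 0.18412×(-2.44132)=-0.44948, 0.03971×(-4.65431)=-0.18483, 0.07581×(-3.72142)=-0.28213, 0.14801×(-2.75619)=-0.40796, 0.11913×(-3.06935)=-0.36566, 0.22744×(-2.13646)=-0.48591.
Sum = -2.96110, so H' = 2.961.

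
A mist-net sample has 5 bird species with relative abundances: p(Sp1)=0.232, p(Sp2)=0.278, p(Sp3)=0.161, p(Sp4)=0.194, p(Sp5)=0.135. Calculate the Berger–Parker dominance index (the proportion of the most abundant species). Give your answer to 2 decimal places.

0.28

The largest proportion is 0.278, i.e. d = 0.28 to 2 decimal places.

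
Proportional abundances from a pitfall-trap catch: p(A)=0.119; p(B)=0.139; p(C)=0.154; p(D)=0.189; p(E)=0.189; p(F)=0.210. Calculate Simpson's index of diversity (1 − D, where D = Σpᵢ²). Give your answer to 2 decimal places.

D = 0.119² + 0.139² + 0.154² + 0.189² + 0.189² + 0.21² = 0.0142 + 0.0193 + 0.0237 + 0.0357 + 0.0357 + 0.0441 = 0.1727 (working shown to 4 dp, full precision carried).
So 1 − D = 0.8273, i.e. 0.83 to 2 decimal places.

0.83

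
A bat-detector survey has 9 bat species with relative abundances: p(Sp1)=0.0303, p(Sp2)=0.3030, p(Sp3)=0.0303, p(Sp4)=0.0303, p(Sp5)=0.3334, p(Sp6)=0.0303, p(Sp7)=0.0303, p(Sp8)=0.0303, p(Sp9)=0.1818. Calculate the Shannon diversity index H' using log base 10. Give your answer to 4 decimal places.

Each pᵢ log₁₀ pᵢ term (working shown to 6 dp, full precision carried): 0.0303×(-1.518557)=-0.046012, 0.303×(-0.518557)=-0.157123, 0.0303×(-1.518557)=-0.046012, 0.0303×(-1.518557)=-0.046012, 0.3334×(-0.477034)=-0.159043, 0.0303×(-1.518557)=-0.046012, 0.0303×(-1.518557)=-0.046012, 0.0303×(-1.518557)=-0.046012, 0.1818×(-0.740406)=-0.134606.
Sum = -0.726846, so H' = 0.7268.

0.7268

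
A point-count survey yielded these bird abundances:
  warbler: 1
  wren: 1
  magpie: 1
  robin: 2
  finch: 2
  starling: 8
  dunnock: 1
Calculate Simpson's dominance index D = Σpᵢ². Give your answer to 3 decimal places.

0.297

Total N = 1+1+1+2+2+8+1 = 16, so the proportions are 0.0625, 0.0625, 0.0625, 0.125, 0.125, 0.5, 0.0625 (working shown to 5 dp, full precision carried).
D = 0.0625² + 0.0625² + 0.0625² + 0.125² + 0.125² + 0.5² + 0.0625² = 0.00391 + 0.00391 + 0.00391 + 0.01562 + 0.01562 + 0.25000 + 0.00391 = 0.29688.
To 3 decimal places, D = 0.297.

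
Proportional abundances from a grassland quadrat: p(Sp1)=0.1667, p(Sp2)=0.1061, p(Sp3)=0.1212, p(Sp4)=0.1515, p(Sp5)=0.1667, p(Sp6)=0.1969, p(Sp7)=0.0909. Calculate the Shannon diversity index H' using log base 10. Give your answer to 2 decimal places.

Each pᵢ log₁₀ pᵢ term (working shown to 4 dp, full precision carried): 0.1667×(-0.7781)=-0.1297, 0.1061×(-0.9743)=-0.1034, 0.1212×(-0.9165)=-0.1111, 0.1515×(-0.8196)=-0.1242, 0.1667×(-0.7781)=-0.1297, 0.1969×(-0.7058)=-0.1390, 0.0909×(-1.0414)=-0.0947.
Sum = -0.8317, so H' = 0.83.

0.83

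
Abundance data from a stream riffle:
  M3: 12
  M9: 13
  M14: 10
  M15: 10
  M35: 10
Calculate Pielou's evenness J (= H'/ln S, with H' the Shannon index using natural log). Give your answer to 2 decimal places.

1.00

Total N = 12+13+10+10+10 = 55, so the proportions are 0.2182, 0.2364, 0.1818, 0.1818, 0.1818 (working shown to 4 dp, full precision carried).
H' = −Σ pᵢ ln pᵢ = −((-0.3322) + (-0.3409) + (-0.3100) + (-0.3100) + (-0.3100)) = 1.6030.
With S = 5 species, ln S = 1.6094, so J = 1.6030/1.6094 = 0.9960, i.e. 1.00 to 2 decimal places.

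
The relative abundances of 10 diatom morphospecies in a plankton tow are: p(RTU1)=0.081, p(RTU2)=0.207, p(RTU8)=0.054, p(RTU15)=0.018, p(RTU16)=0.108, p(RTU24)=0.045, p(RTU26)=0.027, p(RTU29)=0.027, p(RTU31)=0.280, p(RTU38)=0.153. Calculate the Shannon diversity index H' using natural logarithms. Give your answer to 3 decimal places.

1.978

Each pᵢ ln pᵢ term (working shown to 5 dp, full precision carried): 0.081×(-2.51331)=-0.20358, 0.207×(-1.57504)=-0.32603, 0.054×(-2.91877)=-0.15761, 0.018×(-4.01738)=-0.07231, 0.108×(-2.22562)=-0.24037, 0.045×(-3.10109)=-0.13955, 0.027×(-3.61192)=-0.09752, 0.027×(-3.61192)=-0.09752, 0.28×(-1.27297)=-0.35643, 0.153×(-1.87732)=-0.28723.
Sum = -1.97816, so H' = 1.978.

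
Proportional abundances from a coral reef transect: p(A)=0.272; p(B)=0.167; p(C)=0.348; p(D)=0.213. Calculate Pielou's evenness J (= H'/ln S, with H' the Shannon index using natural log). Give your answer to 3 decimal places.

H' = −Σ pᵢ ln pᵢ = −((-0.35413) + (-0.29889) + (-0.36733) + (-0.32940)) = 1.34975 (working shown to 5 dp, full precision carried).
With S = 4 species, ln S = 1.38629, so J = 1.34975/1.38629 = 0.97364, i.e. 0.974 to 3 decimal places.

0.974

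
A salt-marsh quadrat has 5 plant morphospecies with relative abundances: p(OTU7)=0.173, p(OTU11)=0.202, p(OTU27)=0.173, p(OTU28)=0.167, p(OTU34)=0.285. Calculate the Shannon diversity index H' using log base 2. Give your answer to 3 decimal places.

2.289

Each pᵢ log₂ pᵢ term (working shown to 5 dp, full precision carried): 0.173×(-2.53116)=-0.43789, 0.202×(-2.30757)=-0.46613, 0.173×(-2.53116)=-0.43789, 0.167×(-2.58208)=-0.43121, 0.285×(-1.81097)=-0.51613.
Sum = -2.28924, so H' = 2.289.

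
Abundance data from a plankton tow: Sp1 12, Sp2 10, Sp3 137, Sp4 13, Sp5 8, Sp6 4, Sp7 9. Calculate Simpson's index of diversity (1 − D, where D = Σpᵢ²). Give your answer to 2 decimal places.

0.48

Total N = 12+10+137+13+8+4+9 = 193, so the proportions are 0.0622, 0.0518, 0.7098, 0.0674, 0.0415, 0.0207, 0.0466 (working shown to 4 dp, full precision carried).
D = 0.0622² + 0.0518² + 0.7098² + 0.0674² + 0.0415² + 0.0207² + 0.0466² = 0.0039 + 0.0027 + 0.5039 + 0.0045 + 0.0017 + 0.0004 + 0.0022 = 0.5193.
So 1 − D = 0.4807, i.e. 0.48 to 2 decimal places.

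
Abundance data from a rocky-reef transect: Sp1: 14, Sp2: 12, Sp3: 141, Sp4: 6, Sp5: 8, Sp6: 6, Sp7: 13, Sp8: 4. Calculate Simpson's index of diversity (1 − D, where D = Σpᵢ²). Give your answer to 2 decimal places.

Total N = 14+12+141+6+8+6+13+4 = 204, so the proportions are 0.0686, 0.0588, 0.6912, 0.0294, 0.0392, 0.0294, 0.0637, 0.0196 (working shown to 4 dp, full precision carried).
D = 0.0686² + 0.0588² + 0.6912² + 0.0294² + 0.0392² + 0.0294² + 0.0637² + 0.0196² = 0.0047 + 0.0035 + 0.4777 + 0.0009 + 0.0015 + 0.0009 + 0.0041 + 0.0004 = 0.4936.
So 1 − D = 0.5064, i.e. 0.51 to 2 decimal places.

0.51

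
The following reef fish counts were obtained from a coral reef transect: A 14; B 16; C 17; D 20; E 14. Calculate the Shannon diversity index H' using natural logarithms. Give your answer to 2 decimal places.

Total N = 14+16+17+20+14 = 81, so the proportions are 0.1728, 0.1975, 0.2099, 0.2469, 0.1728 (working shown to 4 dp, full precision carried).
Each pᵢ ln pᵢ term: 0.1728×(-1.7554)=-0.3034, 0.1975×(-1.6219)=-0.3204, 0.2099×(-1.5612)=-0.3277, 0.2469×(-1.3987)=-0.3454, 0.1728×(-1.7554)=-0.3034.
Sum = -1.6002, so H' = 1.60.

1.60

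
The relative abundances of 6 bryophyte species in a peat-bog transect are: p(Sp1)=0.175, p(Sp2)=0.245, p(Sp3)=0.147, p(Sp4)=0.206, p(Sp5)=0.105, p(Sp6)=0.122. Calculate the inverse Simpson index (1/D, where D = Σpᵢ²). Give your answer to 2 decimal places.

D = 0.175² + 0.245² + 0.147² + 0.206² + 0.105² + 0.122² = 0.030625 + 0.060025 + 0.021609 + 0.042436 + 0.011025 + 0.014884 = 0.180604 (working shown to 6 dp, full precision carried).
So 1/D = 5.5370, i.e. 5.54 to 2 decimal places.

5.54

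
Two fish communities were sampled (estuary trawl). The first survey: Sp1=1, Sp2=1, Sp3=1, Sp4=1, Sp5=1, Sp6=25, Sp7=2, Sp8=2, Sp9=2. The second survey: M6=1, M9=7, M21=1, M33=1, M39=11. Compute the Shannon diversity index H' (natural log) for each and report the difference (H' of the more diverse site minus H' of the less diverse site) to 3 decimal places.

0.093

The first survey: N=36, proportions 0.027778, 0.027778, 0.027778, 0.027778, 0.027778, 0.694444, 0.055556, 0.055556, 0.055556, giving H' = 1.232664 (working shown to 6 dp, full precision carried).
The second survey: N=21, proportions 0.047619, 0.333333, 0.047619, 0.047619, 0.52381, giving H' = 1.139845.
Difference = |1.232664 − 1.139845| = 0.092819, i.e. 0.093 to 3 decimal places.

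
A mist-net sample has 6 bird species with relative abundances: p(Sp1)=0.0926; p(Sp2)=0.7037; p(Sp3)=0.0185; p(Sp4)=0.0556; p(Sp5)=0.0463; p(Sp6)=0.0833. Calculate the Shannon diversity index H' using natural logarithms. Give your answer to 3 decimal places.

Each pᵢ ln pᵢ term (working shown to 5 dp, full precision carried): 0.0926×(-2.37947)=-0.22034, 0.7037×(-0.35140)=-0.24728, 0.0185×(-3.98998)=-0.07381, 0.0556×(-2.88957)=-0.16066, 0.0463×(-3.07261)=-0.14226, 0.0833×(-2.48531)=-0.20703.
Sum = -1.05138, so H' = 1.051.

1.051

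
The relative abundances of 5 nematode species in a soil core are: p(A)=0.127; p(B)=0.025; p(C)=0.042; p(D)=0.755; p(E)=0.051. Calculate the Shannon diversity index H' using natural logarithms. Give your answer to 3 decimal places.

Each pᵢ ln pᵢ term (working shown to 5 dp, full precision carried): 0.127×(-2.06357)=-0.26207, 0.025×(-3.68888)=-0.09222, 0.042×(-3.17009)=-0.13314, 0.755×(-0.28104)=-0.21218, 0.051×(-2.97593)=-0.15177.
Sum = -0.85139, so H' = 0.851.

0.851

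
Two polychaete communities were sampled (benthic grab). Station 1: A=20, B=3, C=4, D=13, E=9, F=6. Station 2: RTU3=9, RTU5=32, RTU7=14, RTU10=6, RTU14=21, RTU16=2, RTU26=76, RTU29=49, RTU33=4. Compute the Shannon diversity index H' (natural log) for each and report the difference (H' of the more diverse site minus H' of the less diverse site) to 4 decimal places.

Station 1: N=55, proportions 0.363636, 0.054545, 0.072727, 0.236364, 0.163636, 0.109091, giving H' = 1.595959 (working shown to 6 dp, full precision carried).
Station 2: N=213, proportions 0.042254, 0.150235, 0.065728, 0.028169, 0.098592, 0.00939, 0.356808, 0.230047, 0.018779, giving H' = 1.750601.
Difference = |1.595959 − 1.750601| = 0.154642, i.e. 0.1546 to 4 decimal places.

0.1546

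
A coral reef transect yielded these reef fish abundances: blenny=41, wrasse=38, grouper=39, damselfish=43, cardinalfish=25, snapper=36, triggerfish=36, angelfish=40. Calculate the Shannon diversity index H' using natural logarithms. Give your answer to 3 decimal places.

Total N = 41+38+39+43+25+36+36+40 = 298, so the proportions are 0.13758, 0.12752, 0.13087, 0.1443, 0.08389, 0.12081, 0.12081, 0.13423 (working shown to 5 dp, full precision carried).
Each pᵢ ln pᵢ term: 0.13758×(-1.98352)=-0.27290, 0.12752×(-2.05951)=-0.26262, 0.13087×(-2.03353)=-0.26613, 0.1443×(-1.93589)=-0.27934, 0.08389×(-2.47822)=-0.20790, 0.12081×(-2.11357)=-0.25533, 0.12081×(-2.11357)=-0.25533, 0.13423×(-2.00821)=-0.26956.
Sum = -2.06912, so H' = 2.069.

2.069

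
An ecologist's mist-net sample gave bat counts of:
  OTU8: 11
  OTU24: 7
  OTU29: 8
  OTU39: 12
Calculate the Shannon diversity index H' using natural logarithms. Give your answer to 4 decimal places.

1.3625

Total N = 11+7+8+12 = 38, so the proportions are 0.289474, 0.184211, 0.210526, 0.315789 (working shown to 6 dp, full precision carried).
Each pᵢ ln pᵢ term: 0.289474×(-1.239691)=-0.358858, 0.184211×(-1.691676)=-0.311625, 0.210526×(-1.558145)=-0.328030, 0.315789×(-1.152680)=-0.364004.
Sum = -1.362517, so H' = 1.3625.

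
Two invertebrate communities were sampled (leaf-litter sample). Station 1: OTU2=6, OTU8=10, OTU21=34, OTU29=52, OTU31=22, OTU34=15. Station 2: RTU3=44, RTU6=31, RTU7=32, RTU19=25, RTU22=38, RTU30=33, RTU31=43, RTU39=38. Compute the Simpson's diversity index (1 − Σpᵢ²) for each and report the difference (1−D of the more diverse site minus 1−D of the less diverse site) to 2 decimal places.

Station 1: N=139, proportions 0.0432, 0.0719, 0.2446, 0.3741, 0.1583, 0.1079, giving 1−D = 0.7565 (working shown to 4 dp, full precision carried).
Station 2: N=284, proportions 0.1549, 0.1092, 0.1127, 0.088, 0.1338, 0.1162, 0.1514, 0.1338, giving 1−D = 0.8714.
Difference = |0.7565 − 0.8714| = 0.1149, i.e. 0.11 to 2 decimal places.

0.11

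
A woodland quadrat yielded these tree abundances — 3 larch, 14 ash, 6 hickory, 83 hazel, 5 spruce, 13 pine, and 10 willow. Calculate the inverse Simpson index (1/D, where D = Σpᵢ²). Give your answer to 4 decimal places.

2.4186

Total N = 3+14+6+83+5+13+10 = 134, so the proportions are 0.0223881, 0.1044776, 0.0447761, 0.619403, 0.0373134, 0.0970149, 0.0746269 (working shown to 7 dp, full precision carried).
D = 0.0223881² + 0.1044776² + 0.0447761² + 0.619403² + 0.0373134² + 0.0970149² + 0.0746269² = 0.0005012 + 0.0109156 + 0.0020049 + 0.3836601 + 0.0013923 + 0.0094119 + 0.0055692 = 0.4134551.
So 1/D = 2.418642, i.e. 2.4186 to 4 decimal places.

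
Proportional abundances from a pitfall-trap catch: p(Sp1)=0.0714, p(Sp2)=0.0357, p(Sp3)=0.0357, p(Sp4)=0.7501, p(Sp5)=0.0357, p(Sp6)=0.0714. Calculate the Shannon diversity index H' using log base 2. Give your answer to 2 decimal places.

Each pᵢ log₂ pᵢ term (working shown to 4 dp, full precision carried): 0.0714×(-3.8079)=-0.2719, 0.0357×(-4.8079)=-0.1716, 0.0357×(-4.8079)=-0.1716, 0.7501×(-0.4148)=-0.3112, 0.0357×(-4.8079)=-0.1716, 0.0714×(-3.8079)=-0.2719.
Sum = -1.3699, so H' = 1.37.

1.37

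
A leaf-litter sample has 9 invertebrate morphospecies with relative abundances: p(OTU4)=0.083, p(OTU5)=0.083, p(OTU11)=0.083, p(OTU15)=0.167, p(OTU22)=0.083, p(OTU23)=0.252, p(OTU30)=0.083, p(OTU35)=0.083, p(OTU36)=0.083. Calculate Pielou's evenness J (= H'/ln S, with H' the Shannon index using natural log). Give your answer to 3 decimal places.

H' = −Σ pᵢ ln pᵢ = −((-0.20658) + (-0.20658) + (-0.20658) + (-0.29889) + (-0.20658) + (-0.34734) + (-0.20658) + (-0.20658) + (-0.20658)) = 2.09229 (working shown to 5 dp, full precision carried).
With S = 9 species, ln S = 2.19722, so J = 2.09229/2.19722 = 0.95224, i.e. 0.952 to 3 decimal places.

0.952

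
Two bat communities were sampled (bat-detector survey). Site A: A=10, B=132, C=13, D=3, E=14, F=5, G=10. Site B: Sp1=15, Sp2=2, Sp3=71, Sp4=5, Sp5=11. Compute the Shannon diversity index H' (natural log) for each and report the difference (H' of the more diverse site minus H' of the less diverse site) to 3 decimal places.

Site A: N=187, proportions 0.05348, 0.70588, 0.06952, 0.01604, 0.07487, 0.02674, 0.05348, giving H' = 1.10161 (working shown to 5 dp, full precision carried).
Site B: N=104, proportions 0.14423, 0.01923, 0.68269, 0.04808, 0.10577, giving H' = 0.99938.
Difference = |1.10161 − 0.99938| = 0.10223, i.e. 0.102 to 3 decimal places.

0.102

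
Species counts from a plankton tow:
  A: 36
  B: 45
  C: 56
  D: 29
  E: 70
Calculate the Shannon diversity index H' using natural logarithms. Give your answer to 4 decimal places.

Total N = 36+45+56+29+70 = 236, so the proportions are 0.152542, 0.190678, 0.237288, 0.122881, 0.29661 (working shown to 6 dp, full precision carried).
Each pᵢ ln pᵢ term: 0.152542×(-1.880313)=-0.286827, 0.190678×(-1.657169)=-0.315986, 0.237288×(-1.438480)=-0.341334, 0.122881×(-2.096536)=-0.257625, 0.29661×(-1.215337)=-0.360481.
Sum = -1.562254, so H' = 1.5623.

1.5623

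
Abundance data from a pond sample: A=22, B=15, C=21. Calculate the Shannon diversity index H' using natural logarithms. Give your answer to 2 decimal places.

1.09

Total N = 22+15+21 = 58, so the proportions are 0.3793, 0.2586, 0.3621 (working shown to 4 dp, full precision carried).
Each pᵢ ln pᵢ term: 0.3793×(-0.9694)=-0.3677, 0.2586×(-1.3524)=-0.3498, 0.3621×(-1.0159)=-0.3678.
Sum = -1.0853, so H' = 1.09.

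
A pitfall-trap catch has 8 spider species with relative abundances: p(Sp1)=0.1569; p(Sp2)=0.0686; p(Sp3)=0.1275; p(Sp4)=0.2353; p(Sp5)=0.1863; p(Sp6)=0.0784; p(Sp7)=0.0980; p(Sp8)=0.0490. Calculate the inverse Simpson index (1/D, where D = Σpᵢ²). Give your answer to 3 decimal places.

6.502

D = 0.1569² + 0.0686² + 0.1275² + 0.2353² + 0.1863² + 0.0784² + 0.098² + 0.049² = 0.0246176 + 0.0047060 + 0.0162562 + 0.0553661 + 0.0347077 + 0.0061466 + 0.0096040 + 0.0024010 = 0.1538052 (working shown to 7 dp, full precision carried).
So 1/D = 6.50173, i.e. 6.502 to 3 decimal places.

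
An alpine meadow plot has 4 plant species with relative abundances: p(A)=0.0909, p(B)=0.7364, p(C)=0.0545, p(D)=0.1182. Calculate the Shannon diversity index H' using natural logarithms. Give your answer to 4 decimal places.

0.8543

Each pᵢ ln pᵢ term (working shown to 6 dp, full precision carried): 0.0909×(-2.397995)=-0.217978, 0.7364×(-0.305982)=-0.225325, 0.0545×(-2.909555)=-0.158571, 0.1182×(-2.135377)=-0.252402.
Sum = -0.854275, so H' = 0.8543.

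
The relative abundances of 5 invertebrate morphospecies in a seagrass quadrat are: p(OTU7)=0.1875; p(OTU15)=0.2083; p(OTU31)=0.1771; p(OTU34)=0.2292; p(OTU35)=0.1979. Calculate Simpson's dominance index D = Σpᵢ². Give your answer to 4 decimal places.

0.2016

D = 0.1875² + 0.2083² + 0.1771² + 0.2292² + 0.1979² = 0.035156 + 0.043389 + 0.031364 + 0.052533 + 0.039164 = 0.201607 (working shown to 6 dp, full precision carried).
To 4 decimal places, D = 0.2016.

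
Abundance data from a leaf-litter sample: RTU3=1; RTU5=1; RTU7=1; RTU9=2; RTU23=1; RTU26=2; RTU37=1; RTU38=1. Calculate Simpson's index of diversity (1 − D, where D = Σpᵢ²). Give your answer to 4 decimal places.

0.8600

Total N = 1+1+1+2+1+2+1+1 = 10, so the proportions are 0.1, 0.1, 0.1, 0.2, 0.1, 0.2, 0.1, 0.1 (working shown to 6 dp, full precision carried).
D = 0.1² + 0.1² + 0.1² + 0.2² + 0.1² + 0.2² + 0.1² + 0.1² = 0.010000 + 0.010000 + 0.010000 + 0.040000 + 0.010000 + 0.040000 + 0.010000 + 0.010000 = 0.140000.
So 1 − D = 0.860000, i.e. 0.8600 to 4 decimal places.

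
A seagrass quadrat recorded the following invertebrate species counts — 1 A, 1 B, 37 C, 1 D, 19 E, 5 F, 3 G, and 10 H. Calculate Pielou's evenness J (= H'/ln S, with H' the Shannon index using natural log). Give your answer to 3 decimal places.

Total N = 1+1+37+1+19+5+3+10 = 77, so the proportions are 0.01299, 0.01299, 0.48052, 0.01299, 0.24675, 0.06494, 0.03896, 0.12987 (working shown to 5 dp, full precision carried).
H' = −Σ pᵢ ln pᵢ = −((-0.05641) + (-0.05641) + (-0.35217) + (-0.05641) + (-0.34530) + (-0.17756) + (-0.12644) + (-0.26509)) = 1.43579.
With S = 8 species, ln S = 2.07944, so J = 1.43579/2.07944 = 0.69047, i.e. 0.690 to 3 decimal places.

0.690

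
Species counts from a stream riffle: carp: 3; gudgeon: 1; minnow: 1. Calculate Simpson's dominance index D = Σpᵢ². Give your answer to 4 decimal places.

Total N = 3+1+1 = 5, so the proportions are 0.6, 0.2, 0.2 (working shown to 6 dp, full precision carried).
D = 0.6² + 0.2² + 0.2² = 0.360000 + 0.040000 + 0.040000 = 0.440000.
To 4 decimal places, D = 0.4400.

0.4400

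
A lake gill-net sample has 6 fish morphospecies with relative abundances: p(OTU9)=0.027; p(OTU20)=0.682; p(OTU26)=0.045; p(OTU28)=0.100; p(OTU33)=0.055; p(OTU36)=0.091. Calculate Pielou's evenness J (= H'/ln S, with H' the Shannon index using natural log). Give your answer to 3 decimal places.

H' = −Σ pᵢ ln pᵢ = −((-0.09752) + (-0.26102) + (-0.13955) + (-0.23026) + (-0.15952) + (-0.21812)) = 1.10599 (working shown to 5 dp, full precision carried).
With S = 6 species, ln S = 1.79176, so J = 1.10599/1.79176 = 0.61726, i.e. 0.617 to 3 decimal places.

0.617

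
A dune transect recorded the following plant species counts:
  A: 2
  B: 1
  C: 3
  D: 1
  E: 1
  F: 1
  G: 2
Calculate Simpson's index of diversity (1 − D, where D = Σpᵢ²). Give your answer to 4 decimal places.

0.8264

Total N = 2+1+3+1+1+1+2 = 11, so the proportions are 0.181818, 0.090909, 0.272727, 0.090909, 0.090909, 0.090909, 0.181818 (working shown to 6 dp, full precision carried).
D = 0.181818² + 0.090909² + 0.272727² + 0.090909² + 0.090909² + 0.090909² + 0.181818² = 0.033058 + 0.008264 + 0.074380 + 0.008264 + 0.008264 + 0.008264 + 0.033058 = 0.173554.
So 1 − D = 0.826446, i.e. 0.8264 to 4 decimal places.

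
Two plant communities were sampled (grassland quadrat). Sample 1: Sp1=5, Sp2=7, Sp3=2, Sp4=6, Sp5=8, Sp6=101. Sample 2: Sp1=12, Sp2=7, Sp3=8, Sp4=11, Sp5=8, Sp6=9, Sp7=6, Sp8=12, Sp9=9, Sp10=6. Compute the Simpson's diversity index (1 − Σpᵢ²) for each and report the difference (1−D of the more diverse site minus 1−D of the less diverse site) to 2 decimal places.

Sample 1: N=129, proportions 0.0388, 0.0543, 0.0155, 0.0465, 0.062, 0.7829, giving 1−D = 0.3763 (working shown to 4 dp, full precision carried).
Sample 2: N=88, proportions 0.1364, 0.0795, 0.0909, 0.125, 0.0909, 0.1023, 0.0682, 0.1364, 0.1023, 0.0682, giving 1−D = 0.8941.
Difference = |0.3763 − 0.8941| = 0.5178, i.e. 0.52 to 2 decimal places.

0.52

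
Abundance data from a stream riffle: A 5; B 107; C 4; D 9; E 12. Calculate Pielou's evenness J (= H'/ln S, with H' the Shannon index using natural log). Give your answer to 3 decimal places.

Total N = 5+107+4+9+12 = 137, so the proportions are 0.0365, 0.78102, 0.0292, 0.06569, 0.08759 (working shown to 5 dp, full precision carried).
H' = −Σ pᵢ ln pᵢ = −((-0.12082) + (-0.19303) + (-0.10317) + (-0.17887) + (-0.21329)) = 0.80919.
With S = 5 species, ln S = 1.60944, so J = 0.80919/1.60944 = 0.50278, i.e. 0.503 to 3 decimal places.

0.503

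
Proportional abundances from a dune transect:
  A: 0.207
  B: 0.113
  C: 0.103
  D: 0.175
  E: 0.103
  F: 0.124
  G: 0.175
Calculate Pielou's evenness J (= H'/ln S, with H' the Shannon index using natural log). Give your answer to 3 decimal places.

H' = −Σ pᵢ ln pᵢ = −((-0.32603) + (-0.24638) + (-0.23412) + (-0.30502) + (-0.23412) + (-0.25885) + (-0.30502)) = 1.90954 (working shown to 5 dp, full precision carried).
With S = 7 species, ln S = 1.94591, so J = 1.90954/1.94591 = 0.98131, i.e. 0.981 to 3 decimal places.

0.981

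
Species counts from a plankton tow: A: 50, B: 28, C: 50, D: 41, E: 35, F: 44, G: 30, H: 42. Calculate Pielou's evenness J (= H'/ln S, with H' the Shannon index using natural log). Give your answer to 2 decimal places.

Total N = 50+28+50+41+35+44+30+42 = 320, so the proportions are 0.1562, 0.0875, 0.1562, 0.1281, 0.1094, 0.1375, 0.0938, 0.1313 (working shown to 4 dp, full precision carried).
H' = −Σ pᵢ ln pᵢ = −((-0.2900) + (-0.2132) + (-0.2900) + (-0.2633) + (-0.2420) + (-0.2728) + (-0.2219) + (-0.2665)) = 2.0598.
With S = 8 species, ln S = 2.0794, so J = 2.0598/2.0794 = 0.9906, i.e. 0.99 to 2 decimal places.

0.99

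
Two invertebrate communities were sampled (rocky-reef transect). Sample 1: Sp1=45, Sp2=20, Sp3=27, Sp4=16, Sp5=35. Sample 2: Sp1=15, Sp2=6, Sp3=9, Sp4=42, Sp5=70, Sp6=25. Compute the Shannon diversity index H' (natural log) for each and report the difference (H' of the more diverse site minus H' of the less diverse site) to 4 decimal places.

Sample 1: N=143, proportions 0.314685, 0.13986, 0.188811, 0.111888, 0.244755, giving H' = 1.543260 (working shown to 6 dp, full precision carried).
Sample 2: N=167, proportions 0.08982, 0.035928, 0.053892, 0.251497, 0.419162, 0.149701, giving H' = 1.489281.
Difference = |1.543260 − 1.489281| = 0.053979, i.e. 0.0540 to 4 decimal places.

0.0540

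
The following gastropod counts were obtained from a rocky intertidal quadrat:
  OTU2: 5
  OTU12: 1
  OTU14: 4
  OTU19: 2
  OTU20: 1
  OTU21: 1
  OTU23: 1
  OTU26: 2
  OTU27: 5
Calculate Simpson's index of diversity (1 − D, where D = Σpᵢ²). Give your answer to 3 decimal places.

Total N = 5+1+4+2+1+1+1+2+5 = 22, so the proportions are 0.22727, 0.04545, 0.18182, 0.09091, 0.04545, 0.04545, 0.04545, 0.09091, 0.22727 (working shown to 5 dp, full precision carried).
D = 0.22727² + 0.04545² + 0.18182² + 0.09091² + 0.04545² + 0.04545² + 0.04545² + 0.09091² + 0.22727² = 0.05165 + 0.00207 + 0.03306 + 0.00826 + 0.00207 + 0.00207 + 0.00207 + 0.00826 + 0.05165 = 0.16116.
So 1 − D = 0.83884, i.e. 0.839 to 3 decimal places.

0.839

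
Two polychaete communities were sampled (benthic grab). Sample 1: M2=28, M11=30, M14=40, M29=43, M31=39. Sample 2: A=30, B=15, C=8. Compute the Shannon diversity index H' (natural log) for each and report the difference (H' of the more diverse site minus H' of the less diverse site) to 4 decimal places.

Sample 1: N=180, proportions 0.1555556, 0.1666667, 0.2222222, 0.2388889, 0.2166667, giving H' = 1.5957161 (working shown to 7 dp, full precision carried).
Sample 2: N=53, proportions 0.5660377, 0.2830189, 0.1509434, giving H' = 0.9647786.
Difference = |1.5957161 − 0.9647786| = 0.6309375, i.e. 0.6309 to 4 decimal places.

0.6309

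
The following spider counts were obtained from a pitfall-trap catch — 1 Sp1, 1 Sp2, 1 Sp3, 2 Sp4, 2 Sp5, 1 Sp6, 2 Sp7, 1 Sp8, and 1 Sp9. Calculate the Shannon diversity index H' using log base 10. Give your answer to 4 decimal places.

0.9287

Total N = 1+1+1+2+2+1+2+1+1 = 12, so the proportions are 0.083333, 0.083333, 0.083333, 0.166667, 0.166667, 0.083333, 0.166667, 0.083333, 0.083333 (working shown to 6 dp, full precision carried).
Each pᵢ log₁₀ pᵢ term: 0.083333×(-1.079181)=-0.089932, 0.083333×(-1.079181)=-0.089932, 0.083333×(-1.079181)=-0.089932, 0.166667×(-0.778151)=-0.129692, 0.166667×(-0.778151)=-0.129692, 0.083333×(-1.079181)=-0.089932, 0.166667×(-0.778151)=-0.129692, 0.083333×(-1.079181)=-0.089932, 0.083333×(-1.079181)=-0.089932.
Sum = -0.928666, so H' = 0.9287.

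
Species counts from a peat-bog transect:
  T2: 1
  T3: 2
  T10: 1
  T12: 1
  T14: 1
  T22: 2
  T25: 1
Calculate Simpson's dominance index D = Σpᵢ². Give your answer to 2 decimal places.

Total N = 1+2+1+1+1+2+1 = 9, so the proportions are 0.1111, 0.2222, 0.1111, 0.1111, 0.1111, 0.2222, 0.1111 (working shown to 4 dp, full precision carried).
D = 0.1111² + 0.2222² + 0.1111² + 0.1111² + 0.1111² + 0.2222² + 0.1111² = 0.0123 + 0.0494 + 0.0123 + 0.0123 + 0.0123 + 0.0494 + 0.0123 = 0.1605.
To 2 decimal places, D = 0.16.

0.16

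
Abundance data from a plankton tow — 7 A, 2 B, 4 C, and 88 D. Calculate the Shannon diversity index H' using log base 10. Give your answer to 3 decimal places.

Total N = 7+2+4+88 = 101, so the proportions are 0.06931, 0.0198, 0.0396, 0.87129 (working shown to 5 dp, full precision carried).
Each pᵢ log₁₀ pᵢ term: 0.06931×(-1.15922)=-0.08034, 0.0198×(-1.70329)=-0.03373, 0.0396×(-1.40226)=-0.05554, 0.87129×(-0.05984)=-0.05214.
Sum = -0.22174, so H' = 0.222.

0.222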